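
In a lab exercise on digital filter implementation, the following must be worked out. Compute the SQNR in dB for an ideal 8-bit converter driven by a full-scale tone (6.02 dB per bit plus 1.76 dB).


Theoretical SNR for a full-scale sinusoid:
SNR = 6.02 * N + 1.76
    = 6.02 * 8 + 1.76
    = 48.16 + 1.76
    = 49.92 dB

49.92 dB


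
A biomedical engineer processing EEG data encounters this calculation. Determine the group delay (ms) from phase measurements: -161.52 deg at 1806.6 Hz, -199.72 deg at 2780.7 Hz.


Group delay from phase difference:
tau = -d(phi)/d(omega)
d(phi) = -38.2 deg = -0.666716 rad
d(omega) = 2*pi*(2780.7 - 1806.6) = 6120.4508 rad/s
tau = -(-0.666716) / 6120.4508
    = 0.1089 ms

0.1089 ms


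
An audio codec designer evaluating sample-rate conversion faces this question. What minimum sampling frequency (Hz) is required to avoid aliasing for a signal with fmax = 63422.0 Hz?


The Nyquist rate is twice the maximum frequency component.
fs_min = 2 * fmax
      = 2 * 63422.0
      = 126844.0 Hz

126844.0


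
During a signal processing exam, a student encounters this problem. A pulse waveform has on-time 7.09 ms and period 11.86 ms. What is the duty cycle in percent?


Duty cycle as a percentage:
DC = (t_on / T) * 100
   = (7.09 / 11.86) * 100
   = 0.597808 * 100
   = 59.78 %

59.78 %


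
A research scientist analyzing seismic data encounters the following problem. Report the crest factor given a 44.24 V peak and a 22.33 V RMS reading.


Crest factor is the ratio of peak to RMS:
CF = V_peak / V_rms
   = 44.24 / 22.33
   = 1.9812

1.9812


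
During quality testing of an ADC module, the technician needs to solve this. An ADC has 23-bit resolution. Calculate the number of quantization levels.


Number of quantization levels = 2^N
= 2^23
= 8388608

8388608


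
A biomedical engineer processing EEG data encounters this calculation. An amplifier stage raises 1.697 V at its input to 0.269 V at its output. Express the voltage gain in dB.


Voltage gain in dB:
G = 20 * log10(Vout / Vin)
  = 20 * log10(0.269 / 1.697)
  = 20 * log10(0.158515)
  = 20 * -0.79993
  = -16.0 dB

-16.0 dB


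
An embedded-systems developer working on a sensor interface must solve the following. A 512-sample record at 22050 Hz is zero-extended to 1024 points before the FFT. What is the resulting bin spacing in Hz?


Frequency resolution after zero-padding:
N_padded = 512 * 2 = 1024
df = fs / N_padded
   = 22050 / 1024
   = 21.5332 Hz

21.5332 Hz


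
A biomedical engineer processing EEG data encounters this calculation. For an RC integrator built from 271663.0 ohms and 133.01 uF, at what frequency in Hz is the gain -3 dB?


Cutoff frequency of a first-order RC filter:
fc = 1 / (2 * pi * R * C)
C = 133.01 uF = 0.00013301 F
fc = 1 / (2 * pi * 271663.0 * 0.00013301)
   = 1 / 227.03596211358
   = 0.004405 Hz

0.004405 Hz


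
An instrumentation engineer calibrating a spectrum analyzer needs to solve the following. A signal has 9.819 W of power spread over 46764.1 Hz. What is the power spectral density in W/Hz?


Power spectral density:
PSD = P / BW
    = 9.819 / 46764.1
    = 0.00020997 W/Hz

0.00020997 W/Hz


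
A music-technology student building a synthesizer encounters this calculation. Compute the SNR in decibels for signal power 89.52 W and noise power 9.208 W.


SNR in decibels:
SNR = 10 * log10(Ps / Pn)
    = 10 * log10(89.52 / 9.208)
    = 10 * log10(9.722)
    = 10 * 0.9878
    = 9.88 dB

9.88 dB


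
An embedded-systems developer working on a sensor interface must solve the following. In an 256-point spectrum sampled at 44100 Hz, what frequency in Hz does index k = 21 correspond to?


Frequency of DFT bin k:
f_k = k * fs / N
    = 21 * 44100 / 256
    = 926100 / 256
    = 3617.578 Hz

3617.578 Hz


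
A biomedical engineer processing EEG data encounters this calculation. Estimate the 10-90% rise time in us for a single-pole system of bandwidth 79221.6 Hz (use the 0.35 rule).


Rise time from bandwidth relationship:
tr = 0.35 / BW
   = 0.35 / 79221.6
   = 4.417987014e-06 s
   = 4.418 us

4.418 us


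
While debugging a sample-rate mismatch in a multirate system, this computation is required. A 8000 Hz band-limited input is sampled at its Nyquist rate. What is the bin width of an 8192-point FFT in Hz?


Step 1 — Nyquist sampling rate:
fs = 2 * fmax = 2 * 8000 = 16000 Hz

Step 2 — DFT bin spacing:
df = fs / N = 16000 / 8192 = 1.9531 Hz

1.9531 Hz


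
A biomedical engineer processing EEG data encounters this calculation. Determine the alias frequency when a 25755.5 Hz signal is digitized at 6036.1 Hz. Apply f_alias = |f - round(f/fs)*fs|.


Compute the nearest integer multiple of fs to the signal:
n = round(25755.5 / 6036.1) = 4
f_alias = |25755.5 - 4 * 6036.1|
        = |25755.5 - 24144.4|
        = 1611.1 Hz

1611.1


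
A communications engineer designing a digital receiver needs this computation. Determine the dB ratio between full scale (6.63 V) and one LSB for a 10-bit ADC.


Dynamic range from full-scale to LSB:
V_min = V_max / 2^bits = 6.63 / 2^10
DR = 20 * log10(V_max / V_min)
   = 20 * log10(2^10)
   = 20 * 10 * log10(2)
   = 60.21 dB

60.21 dB


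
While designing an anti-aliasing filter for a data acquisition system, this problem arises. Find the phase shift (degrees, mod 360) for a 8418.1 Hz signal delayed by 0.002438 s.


Phase shift from frequency and time delay:
phi = 360 * f * t_delay
    = 360 * 8418.1 * 0.002438
    = 7388.4 degrees
    mod 360 = 188.4 degrees

188.4 degrees


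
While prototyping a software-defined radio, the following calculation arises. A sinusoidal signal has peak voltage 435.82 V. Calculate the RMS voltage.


RMS voltage for a sinusoidal waveform:
V_rms = V_peak / sqrt(2)
      = 435.82 / 1.414214
      = 308.171 V

308.171 V


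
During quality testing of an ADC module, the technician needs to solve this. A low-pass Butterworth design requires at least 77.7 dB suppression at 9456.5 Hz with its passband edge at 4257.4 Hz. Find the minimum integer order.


Butterworth filter order formula:
n = log10(10^(A/10) - 1) / (2 * log10(f_stop/f_pass))
10^(77.7/10) - 1 = 58884364.5356
f_stop/f_pass = 9456.5 / 4257.4 = 2.2212
n = 11.2093 -> ceil = 12

12


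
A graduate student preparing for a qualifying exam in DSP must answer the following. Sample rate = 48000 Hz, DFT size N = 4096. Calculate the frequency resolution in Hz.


DFT frequency resolution:
df = fs / N
   = 48000 / 4096
   = 11.7188 Hz

11.7188 Hz


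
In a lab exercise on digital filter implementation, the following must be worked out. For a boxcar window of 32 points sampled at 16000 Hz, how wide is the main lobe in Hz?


Main lobe width for a rectangular window:
Width = 2 * fs / N
      = 2 * 16000 / 32
      = 32000 / 32
      = 1000.0 Hz

1000.0 Hz


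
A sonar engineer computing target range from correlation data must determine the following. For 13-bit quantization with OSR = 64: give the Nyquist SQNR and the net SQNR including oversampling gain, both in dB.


Step 1 — baseline SQNR at Nyquist:
SQNR_base = 6.02*N + 1.76
          = 6.02*13 + 1.76
          = 80.02 dB

Step 2 — oversampling processing gain:
G = 10*log10(OSR) = 10*log10(64) = 18.06 dB

Step 3 — total:
SQNR_total = 80.02 + 18.06 = 98.08 dB

Base SQNR = 80.02 dB; oversampled SQNR = 98.08 dB


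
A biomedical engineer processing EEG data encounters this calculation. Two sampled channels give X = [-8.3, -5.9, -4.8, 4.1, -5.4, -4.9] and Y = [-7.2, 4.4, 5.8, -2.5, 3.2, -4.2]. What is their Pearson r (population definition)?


Pearson correlation coefficient (population):
r = cov(X,Y) / (std(X) * std(Y))
Mean X = -4.2, Mean Y = -0.0833
Cov(X,Y) = -0.515
Std(X) = 3.891872, Std(Y) = 4.811935
r = -0.0275

-0.0275


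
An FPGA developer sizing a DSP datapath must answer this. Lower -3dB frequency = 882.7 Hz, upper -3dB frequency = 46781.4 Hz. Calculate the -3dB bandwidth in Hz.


Bandwidth is the difference of -3dB frequencies:
BW = f_high - f_low
   = 46781.4 - 882.7
   = 45898.7 Hz

45898.7 Hz


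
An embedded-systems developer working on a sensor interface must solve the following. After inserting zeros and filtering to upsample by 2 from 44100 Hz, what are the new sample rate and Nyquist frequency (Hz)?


Step 1 — output sample rate after interpolation by L:
fs_out = L * fs_in = 2 * 44100 = 88200 Hz

Step 2 — Nyquist frequency of the output stream:
f_Nyq = fs_out / 2 = 88200 / 2 = 44100.0 Hz

fs_out = 88200 Hz; f_Nyquist = 44100.0 Hz


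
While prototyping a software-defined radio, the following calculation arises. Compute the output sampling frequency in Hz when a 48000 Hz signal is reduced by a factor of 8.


Decimation reduces the sample rate:
fs_out = fs_in / M
       = 48000 / 8
       = 6000.0 Hz

6000.0 Hz


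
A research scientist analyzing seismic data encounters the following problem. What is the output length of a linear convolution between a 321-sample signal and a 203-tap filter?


Linear convolution output length:
L = N + M - 1
  = 321 + 203 - 1
  = 523 samples

523


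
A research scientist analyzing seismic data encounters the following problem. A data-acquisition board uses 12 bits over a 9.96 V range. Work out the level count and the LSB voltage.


Step 1 — number of quantization levels:
L = 2^N = 2^12 = 4096

Step 2 — LSB step size:
delta = Vfs / L
      = 9.96 / 4096
      = 0.00243164 V

Levels = 4096; step size = 0.00243164 V


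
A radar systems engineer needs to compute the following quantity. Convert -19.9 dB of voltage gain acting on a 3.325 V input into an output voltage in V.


Output voltage from dB gain:
V_out = V_in * 10^(gain_dB / 20)
      = 3.325 * 10^(-19.9 / 20)
      = 3.325 * 0.101158
      = 0.3364 V

0.3364 V


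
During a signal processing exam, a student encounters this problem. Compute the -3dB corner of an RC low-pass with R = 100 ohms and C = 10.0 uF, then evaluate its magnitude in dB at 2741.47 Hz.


Step 1 — cutoff frequency:
fc = 1 / (2*pi*R*C)
C = 10.0 uF = 1e-05 F
fc = 1 / (2*pi*100*1e-05)
   = 159.155 Hz

Step 2 — magnitude at f = 2741.47 Hz:
|H(f)| = 1 / sqrt(1 + (f/fc)^2)
f/fc = 2741.47 / 159.155 = 17.225158
|H| = 1 / sqrt(1 + 296.706068) = 0.057957
|H|_dB = 20*log10(0.057957) = -24.74 dB

fc = 159.155 Hz; |H(2741.47 Hz)| = -24.74 dB


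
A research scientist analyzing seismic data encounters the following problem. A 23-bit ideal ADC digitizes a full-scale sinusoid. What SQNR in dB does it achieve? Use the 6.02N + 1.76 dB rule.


Theoretical SNR for a full-scale sinusoid:
SNR = 6.02 * N + 1.76
    = 6.02 * 23 + 1.76
    = 138.46 + 1.76
    = 140.22 dB

140.22 dB


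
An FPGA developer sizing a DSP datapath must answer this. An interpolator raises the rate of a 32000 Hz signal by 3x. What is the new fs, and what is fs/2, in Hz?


Step 1 — output sample rate after interpolation by L:
fs_out = L * fs_in = 3 * 32000 = 96000 Hz

Step 2 — Nyquist frequency of the output stream:
f_Nyq = fs_out / 2 = 96000 / 2 = 48000.0 Hz

fs_out = 96000 Hz; f_Nyquist = 48000.0 Hz


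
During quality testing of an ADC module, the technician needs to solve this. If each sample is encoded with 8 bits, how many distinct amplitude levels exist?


Number of quantization levels = 2^N
= 2^8
= 256

256


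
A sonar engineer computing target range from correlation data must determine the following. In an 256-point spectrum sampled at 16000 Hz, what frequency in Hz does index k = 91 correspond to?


Frequency of DFT bin k:
f_k = k * fs / N
    = 91 * 16000 / 256
    = 1456000 / 256
    = 5687.5 Hz

5687.5 Hz


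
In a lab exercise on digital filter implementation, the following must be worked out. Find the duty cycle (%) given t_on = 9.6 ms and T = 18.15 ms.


Duty cycle as a percentage:
DC = (t_on / T) * 100
   = (9.6 / 18.15) * 100
   = 0.528926 * 100
   = 52.89 %

52.89 %


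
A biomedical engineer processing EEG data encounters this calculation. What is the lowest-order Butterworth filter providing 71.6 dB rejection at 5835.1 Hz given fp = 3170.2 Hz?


Butterworth filter order formula:
n = log10(10^(A/10) - 1) / (2 * log10(f_stop/f_pass))
10^(71.6/10) - 1 = 14454396.7075
f_stop/f_pass = 5835.1 / 3170.2 = 1.8406
n = 13.5114 -> ceil = 14

14


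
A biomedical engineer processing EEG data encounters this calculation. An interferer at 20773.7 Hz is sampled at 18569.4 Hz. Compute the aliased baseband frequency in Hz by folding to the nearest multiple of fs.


Compute the nearest integer multiple of fs to the signal:
n = round(20773.7 / 18569.4) = 1
f_alias = |20773.7 - 1 * 18569.4|
        = |20773.7 - 18569.4|
        = 2204.3 Hz

2204.3


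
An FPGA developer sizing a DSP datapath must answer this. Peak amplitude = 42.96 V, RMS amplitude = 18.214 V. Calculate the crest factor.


Crest factor is the ratio of peak to RMS:
CF = V_peak / V_rms
   = 42.96 / 18.214
   = 2.3586

2.3586


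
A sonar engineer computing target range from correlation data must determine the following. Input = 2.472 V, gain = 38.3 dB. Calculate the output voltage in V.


Output voltage from dB gain:
V_out = V_in * 10^(gain_dB / 20)
      = 2.472 * 10^(38.3 / 20)
      = 2.472 * 82.224265
      = 203.2584 V

203.2584 V


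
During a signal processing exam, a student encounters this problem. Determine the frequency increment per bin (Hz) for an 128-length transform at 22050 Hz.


DFT frequency resolution:
df = fs / N
   = 22050 / 128
   = 172.2656 Hz

172.2656 Hz


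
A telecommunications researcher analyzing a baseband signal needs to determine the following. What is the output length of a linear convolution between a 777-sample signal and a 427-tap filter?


Linear convolution output length:
L = N + M - 1
  = 777 + 427 - 1
  = 1203 samples

1203


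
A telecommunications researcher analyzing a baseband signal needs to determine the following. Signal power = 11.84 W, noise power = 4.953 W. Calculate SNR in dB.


SNR in decibels:
SNR = 10 * log10(Ps / Pn)
    = 10 * log10(11.84 / 4.953)
    = 10 * log10(2.3905)
    = 10 * 0.3785
    = 3.78 dB

3.78 dB


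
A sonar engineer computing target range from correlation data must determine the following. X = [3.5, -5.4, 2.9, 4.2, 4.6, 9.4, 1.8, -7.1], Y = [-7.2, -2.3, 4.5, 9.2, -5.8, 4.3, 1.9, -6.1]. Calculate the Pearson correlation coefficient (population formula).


Pearson correlation coefficient (population):
r = cov(X,Y) / (std(X) * std(Y))
Mean X = 1.7375, Mean Y = -0.1875
Cov(X,Y) = 12.748281
Std(X) = 5.080339, Std(Y) = 5.642348
r = 0.4447

0.4447


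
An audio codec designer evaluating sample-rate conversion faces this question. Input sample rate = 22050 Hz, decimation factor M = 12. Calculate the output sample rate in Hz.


Decimation reduces the sample rate:
fs_out = fs_in / M
       = 22050 / 12
       = 1837.5 Hz

1837.5 Hz


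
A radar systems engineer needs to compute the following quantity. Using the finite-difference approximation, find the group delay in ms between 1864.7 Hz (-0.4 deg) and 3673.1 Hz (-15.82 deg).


Group delay from phase difference:
tau = -d(phi)/d(omega)
d(phi) = -15.42 deg = -0.26913 rad
d(omega) = 2*pi*(3673.1 - 1864.7) = 11362.5123 rad/s
tau = -(-0.26913) / 11362.5123
    = 0.0237 ms

0.0237 ms


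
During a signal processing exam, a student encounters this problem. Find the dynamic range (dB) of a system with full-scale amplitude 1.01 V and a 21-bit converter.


Dynamic range from full-scale to LSB:
V_min = V_max / 2^bits = 1.01 / 2^21
DR = 20 * log10(V_max / V_min)
   = 20 * log10(2^21)
   = 20 * 21 * log10(2)
   = 126.43 dB

126.43 dB


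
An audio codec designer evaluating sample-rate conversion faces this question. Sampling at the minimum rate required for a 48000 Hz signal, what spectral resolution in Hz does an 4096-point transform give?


Step 1 — Nyquist sampling rate:
fs = 2 * fmax = 2 * 48000 = 96000 Hz

Step 2 — DFT bin spacing:
df = fs / N = 96000 / 4096 = 23.4375 Hz

23.4375 Hz


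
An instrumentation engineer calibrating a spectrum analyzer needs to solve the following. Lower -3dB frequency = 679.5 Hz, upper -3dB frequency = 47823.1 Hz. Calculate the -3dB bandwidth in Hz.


Bandwidth is the difference of -3dB frequencies:
BW = f_high - f_low
   = 47823.1 - 679.5
   = 47143.6 Hz

47143.6 Hz


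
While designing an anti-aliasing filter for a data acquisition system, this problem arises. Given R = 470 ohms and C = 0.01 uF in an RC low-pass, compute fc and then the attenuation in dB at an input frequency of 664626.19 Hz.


Step 1 — cutoff frequency:
fc = 1 / (2*pi*R*C)
C = 0.01 uF = 1e-08 F
fc = 1 / (2*pi*470*1e-08)
   = 33862.754 Hz

Step 2 — magnitude at f = 664626.19 Hz:
|H(f)| = 1 / sqrt(1 + (f/fc)^2)
f/fc = 664626.19 / 33862.754 = 19.627057
|H| = 1 / sqrt(1 + 385.221366) = 0.0508841
|H|_dB = 20*log10(0.0508841) = -25.87 dB

fc = 33862.754 Hz; |H(664626.19 Hz)| = -25.87 dB


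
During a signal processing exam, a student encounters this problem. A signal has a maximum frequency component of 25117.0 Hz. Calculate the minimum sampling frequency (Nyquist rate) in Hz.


The Nyquist rate is twice the maximum frequency component.
fs_min = 2 * fmax
      = 2 * 25117.0
      = 50234.0 Hz

50234.0


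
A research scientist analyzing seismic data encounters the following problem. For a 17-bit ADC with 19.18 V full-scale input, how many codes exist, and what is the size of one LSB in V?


Step 1 — number of quantization levels:
L = 2^N = 2^17 = 131072

Step 2 — LSB step size:
delta = Vfs / L
      = 19.18 / 131072
      = 0.00014633 V

Levels = 131072; step size = 0.00014633 V


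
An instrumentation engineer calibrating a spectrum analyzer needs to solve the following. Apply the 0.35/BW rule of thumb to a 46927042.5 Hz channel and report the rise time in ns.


Rise time from bandwidth relationship:
tr = 0.35 / BW
   = 0.35 / 46927042.5
   = 7.458386068e-09 s
   = 7.4584 ns

7.4584 ns


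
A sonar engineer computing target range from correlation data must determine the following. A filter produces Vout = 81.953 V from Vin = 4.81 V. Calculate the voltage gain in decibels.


Voltage gain in dB:
G = 20 * log10(Vout / Vin)
  = 20 * log10(81.953 / 4.81)
  = 20 * log10(17.038046)
  = 20 * 1.23142
  = 24.63 dB

24.63 dB


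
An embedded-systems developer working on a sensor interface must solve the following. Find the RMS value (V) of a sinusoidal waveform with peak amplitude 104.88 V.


RMS voltage for a sinusoidal waveform:
V_rms = V_peak / sqrt(2)
      = 104.88 / 1.414214
      = 74.161 V

74.161 V


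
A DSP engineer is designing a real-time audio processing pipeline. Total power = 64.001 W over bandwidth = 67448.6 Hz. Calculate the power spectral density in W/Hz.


Power spectral density:
PSD = P / BW
    = 64.001 / 67448.6
    = 0.00094889 W/Hz

0.00094889 W/Hz


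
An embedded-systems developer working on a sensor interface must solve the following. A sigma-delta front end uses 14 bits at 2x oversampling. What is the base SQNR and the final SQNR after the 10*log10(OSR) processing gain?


Step 1 — baseline SQNR at Nyquist:
SQNR_base = 6.02*N + 1.76
          = 6.02*14 + 1.76
          = 86.04 dB

Step 2 — oversampling processing gain:
G = 10*log10(OSR) = 10*log10(2) = 3.01 dB

Step 3 — total:
SQNR_total = 86.04 + 3.01 = 89.05 dB

Base SQNR = 86.04 dB; oversampled SQNR = 89.05 dB


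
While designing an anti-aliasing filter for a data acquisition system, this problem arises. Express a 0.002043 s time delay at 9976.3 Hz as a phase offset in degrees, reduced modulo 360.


Phase shift from frequency and time delay:
phi = 360 * f * t_delay
    = 360 * 9976.3 * 0.002043
    = 7337.37 degrees
    mod 360 = 137.37 degrees

137.37 degrees


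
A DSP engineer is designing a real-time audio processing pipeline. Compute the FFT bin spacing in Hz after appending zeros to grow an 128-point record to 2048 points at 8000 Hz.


Frequency resolution after zero-padding:
N_padded = 128 * 16 = 2048
df = fs / N_padded
   = 8000 / 2048
   = 3.9062 Hz

3.9062 Hz


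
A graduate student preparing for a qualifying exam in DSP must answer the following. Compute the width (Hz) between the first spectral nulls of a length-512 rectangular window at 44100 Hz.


Main lobe width for a rectangular window:
Width = 2 * fs / N
      = 2 * 44100 / 512
      = 88200 / 512
      = 172.266 Hz

172.266 Hz


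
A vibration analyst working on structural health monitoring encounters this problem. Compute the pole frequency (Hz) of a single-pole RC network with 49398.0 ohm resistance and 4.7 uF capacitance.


Cutoff frequency of a first-order RC filter:
fc = 1 / (2 * pi * R * C)
C = 4.7 uF = 4.7e-06 F
fc = 1 / (2 * pi * 49398.0 * 4.7e-06)
   = 1 / 1.4587709026791
   = 0.685509 Hz

0.685509 Hz


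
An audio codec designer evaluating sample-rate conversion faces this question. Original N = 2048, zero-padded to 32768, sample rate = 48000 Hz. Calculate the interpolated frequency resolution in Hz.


Frequency resolution after zero-padding:
N_padded = 2048 * 16 = 32768
df = fs / N_padded
   = 48000 / 32768
   = 1.4648 Hz

1.4648 Hz


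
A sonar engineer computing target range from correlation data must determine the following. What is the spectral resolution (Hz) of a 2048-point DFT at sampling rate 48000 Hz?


DFT frequency resolution:
df = fs / N
   = 48000 / 2048
   = 23.4375 Hz

23.4375 Hz


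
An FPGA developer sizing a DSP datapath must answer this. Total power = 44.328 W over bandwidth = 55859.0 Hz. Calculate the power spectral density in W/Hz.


Power spectral density:
PSD = P / BW
    = 44.328 / 55859.0
    = 0.00079357 W/Hz

0.00079357 W/Hz


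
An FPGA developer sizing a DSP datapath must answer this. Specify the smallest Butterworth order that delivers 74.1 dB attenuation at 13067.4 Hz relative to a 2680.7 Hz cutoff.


Butterworth filter order formula:
n = log10(10^(A/10) - 1) / (2 * log10(f_stop/f_pass))
10^(74.1/10) - 1 = 25703956.8277
f_stop/f_pass = 13067.4 / 2680.7 = 4.8746
n = 5.3856 -> ceil = 6

6


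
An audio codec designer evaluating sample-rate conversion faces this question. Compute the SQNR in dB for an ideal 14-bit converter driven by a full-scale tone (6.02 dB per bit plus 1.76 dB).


Theoretical SNR for a full-scale sinusoid:
SNR = 6.02 * N + 1.76
    = 6.02 * 14 + 1.76
    = 84.28 + 1.76
    = 86.04 dB

86.04 dB


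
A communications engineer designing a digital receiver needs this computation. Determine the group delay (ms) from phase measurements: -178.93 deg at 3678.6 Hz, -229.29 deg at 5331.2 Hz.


Group delay from phase difference:
tau = -d(phi)/d(omega)
d(phi) = -50.36 deg = -0.878948 rad
d(omega) = 2*pi*(5331.2 - 3678.6) = 10383.592 rad/s
tau = -(-0.878948) / 10383.592
    = 0.0846 ms

0.0846 ms


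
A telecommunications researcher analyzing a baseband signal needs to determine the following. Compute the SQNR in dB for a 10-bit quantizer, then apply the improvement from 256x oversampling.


Step 1 — baseline SQNR at Nyquist:
SQNR_base = 6.02*N + 1.76
          = 6.02*10 + 1.76
          = 61.96 dB

Step 2 — oversampling processing gain:
G = 10*log10(OSR) = 10*log10(256) = 24.08 dB

Step 3 — total:
SQNR_total = 61.96 + 24.08 = 86.04 dB

Base SQNR = 61.96 dB; oversampled SQNR = 86.04 dB


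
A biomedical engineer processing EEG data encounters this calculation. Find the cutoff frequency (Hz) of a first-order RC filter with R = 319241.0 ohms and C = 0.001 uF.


Cutoff frequency of a first-order RC filter:
fc = 1 / (2 * pi * R * C)
C = 0.001 uF = 1e-09 F
fc = 1 / (2 * pi * 319241.0 * 1e-09)
   = 1 / 0.0020058503606493
   = 498.541676 Hz

498.541676 Hz


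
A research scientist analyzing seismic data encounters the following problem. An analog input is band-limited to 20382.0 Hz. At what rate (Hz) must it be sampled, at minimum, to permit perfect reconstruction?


The Nyquist rate is twice the maximum frequency component.
fs_min = 2 * fmax
      = 2 * 20382.0
      = 40764.0 Hz

40764.0


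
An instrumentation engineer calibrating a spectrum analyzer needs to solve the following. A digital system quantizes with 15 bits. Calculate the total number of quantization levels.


Number of quantization levels = 2^N
= 2^15
= 32768

32768


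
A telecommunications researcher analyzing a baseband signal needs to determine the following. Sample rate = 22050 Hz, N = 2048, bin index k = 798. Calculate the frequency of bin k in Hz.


Frequency of DFT bin k:
f_k = k * fs / N
    = 798 * 22050 / 2048
    = 17595900 / 2048
    = 8591.748 Hz

8591.748 Hz


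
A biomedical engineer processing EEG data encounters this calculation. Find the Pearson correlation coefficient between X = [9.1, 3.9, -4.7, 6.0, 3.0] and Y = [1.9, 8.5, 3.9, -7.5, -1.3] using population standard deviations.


Pearson correlation coefficient (population):
r = cov(X,Y) / (std(X) * std(Y))
Mean X = 3.46, Mean Y = 1.1
Cov(X,Y) = -7.164
Std(X) = 4.588071, Std(Y) = 5.347149
r = -0.292

-0.292


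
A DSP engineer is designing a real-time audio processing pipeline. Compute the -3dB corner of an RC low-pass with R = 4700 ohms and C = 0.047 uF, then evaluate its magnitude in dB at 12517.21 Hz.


Step 1 — cutoff frequency:
fc = 1 / (2*pi*R*C)
C = 0.047 uF = 4.7e-08 F
fc = 1 / (2*pi*4700*4.7e-08)
   = 720.484 Hz

Step 2 — magnitude at f = 12517.21 Hz:
|H(f)| = 1 / sqrt(1 + (f/fc)^2)
f/fc = 12517.21 / 720.484 = 17.373335
|H| = 1 / sqrt(1 + 301.832769) = 0.0574644
|H|_dB = 20*log10(0.0574644) = -24.81 dB

fc = 720.484 Hz; |H(12517.21 Hz)| = -24.81 dB


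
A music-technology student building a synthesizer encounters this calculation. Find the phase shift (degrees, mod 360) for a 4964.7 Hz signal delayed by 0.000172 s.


Phase shift from frequency and time delay:
phi = 360 * f * t_delay
    = 360 * 4964.7 * 0.000172
    = 307.41 degrees
    mod 360 = 307.41 degrees

307.41 degrees


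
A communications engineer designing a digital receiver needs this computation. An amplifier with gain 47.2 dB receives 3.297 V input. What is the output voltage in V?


Output voltage from dB gain:
V_out = V_in * 10^(gain_dB / 20)
      = 3.297 * 10^(47.2 / 20)
      = 3.297 * 229.086765
      = 755.2991 V

755.2991 V


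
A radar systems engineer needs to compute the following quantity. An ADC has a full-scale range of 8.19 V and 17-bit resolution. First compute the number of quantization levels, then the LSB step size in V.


Step 1 — number of quantization levels:
L = 2^N = 2^17 = 131072

Step 2 — LSB step size:
delta = Vfs / L
      = 8.19 / 131072
      = 6.248e-05 V

Levels = 131072; step size = 6.248e-05 V


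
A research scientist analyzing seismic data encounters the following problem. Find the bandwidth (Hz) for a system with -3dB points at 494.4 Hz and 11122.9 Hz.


Bandwidth is the difference of -3dB frequencies:
BW = f_high - f_low
   = 11122.9 - 494.4
   = 10628.5 Hz

10628.5 Hz


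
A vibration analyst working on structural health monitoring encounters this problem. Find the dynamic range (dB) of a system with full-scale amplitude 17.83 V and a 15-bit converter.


Dynamic range from full-scale to LSB:
V_min = V_max / 2^bits = 17.83 / 2^15
DR = 20 * log10(V_max / V_min)
   = 20 * log10(2^15)
   = 20 * 15 * log10(2)
   = 90.31 dB

90.31 dB


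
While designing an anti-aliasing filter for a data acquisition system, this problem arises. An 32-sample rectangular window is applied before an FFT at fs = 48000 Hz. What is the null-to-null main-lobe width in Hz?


Main lobe width for a rectangular window:
Width = 2 * fs / N
      = 2 * 48000 / 32
      = 96000 / 32
      = 3000.0 Hz

3000.0 Hz


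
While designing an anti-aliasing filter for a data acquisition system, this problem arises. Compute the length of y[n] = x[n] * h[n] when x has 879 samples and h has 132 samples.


Linear convolution output length:
L = N + M - 1
  = 879 + 132 - 1
  = 1010 samples

1010


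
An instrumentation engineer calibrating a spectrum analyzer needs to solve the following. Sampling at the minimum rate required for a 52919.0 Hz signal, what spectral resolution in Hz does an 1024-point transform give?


Step 1 — Nyquist sampling rate:
fs = 2 * fmax = 2 * 52919.0 = 105838.0 Hz

Step 2 — DFT bin spacing:
df = fs / N = 105838.0 / 1024 = 103.3574 Hz

103.3574 Hz


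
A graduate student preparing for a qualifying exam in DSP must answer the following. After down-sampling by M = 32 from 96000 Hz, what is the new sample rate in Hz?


Decimation reduces the sample rate:
fs_out = fs_in / M
       = 96000 / 32
       = 3000.0 Hz

3000.0 Hz


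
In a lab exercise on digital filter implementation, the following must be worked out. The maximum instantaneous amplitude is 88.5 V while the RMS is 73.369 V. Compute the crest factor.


Crest factor is the ratio of peak to RMS:
CF = V_peak / V_rms
   = 88.5 / 73.369
   = 1.2062

1.2062


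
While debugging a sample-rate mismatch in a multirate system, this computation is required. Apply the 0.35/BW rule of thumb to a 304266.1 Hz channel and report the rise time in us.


Rise time from bandwidth relationship:
tr = 0.35 / BW
   = 0.35 / 304266.1
   = 1.150308891e-06 s
   = 1.1503 us

1.1503 us


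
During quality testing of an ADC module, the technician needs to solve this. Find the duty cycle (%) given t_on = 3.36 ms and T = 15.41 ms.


Duty cycle as a percentage:
DC = (t_on / T) * 100
   = (3.36 / 15.41) * 100
   = 0.21804 * 100
   = 21.8 %

21.8 %


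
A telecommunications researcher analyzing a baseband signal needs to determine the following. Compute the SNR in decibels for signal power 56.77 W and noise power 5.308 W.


SNR in decibels:
SNR = 10 * log10(Ps / Pn)
    = 10 * log10(56.77 / 5.308)
    = 10 * log10(10.6952)
    = 10 * 1.0292
    = 10.29 dB

10.29 dB


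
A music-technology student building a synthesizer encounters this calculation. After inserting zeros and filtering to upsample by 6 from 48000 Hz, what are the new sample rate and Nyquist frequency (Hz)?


Step 1 — output sample rate after interpolation by L:
fs_out = L * fs_in = 6 * 48000 = 288000 Hz

Step 2 — Nyquist frequency of the output stream:
f_Nyq = fs_out / 2 = 288000 / 2 = 144000.0 Hz

fs_out = 288000 Hz; f_Nyquist = 144000.0 Hz


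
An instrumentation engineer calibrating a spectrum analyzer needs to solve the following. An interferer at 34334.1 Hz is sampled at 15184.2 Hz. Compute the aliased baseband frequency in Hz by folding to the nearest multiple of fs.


Compute the nearest integer multiple of fs to the signal:
n = round(34334.1 / 15184.2) = 2
f_alias = |34334.1 - 2 * 15184.2|
        = |34334.1 - 30368.4|
        = 3965.7 Hz

3965.7


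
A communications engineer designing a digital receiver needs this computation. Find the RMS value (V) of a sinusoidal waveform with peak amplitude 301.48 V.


RMS voltage for a sinusoidal waveform:
V_rms = V_peak / sqrt(2)
      = 301.48 / 1.414214
      = 213.179 V

213.179 V


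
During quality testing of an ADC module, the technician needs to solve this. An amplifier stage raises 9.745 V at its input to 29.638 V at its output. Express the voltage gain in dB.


Voltage gain in dB:
G = 20 * log10(Vout / Vin)
  = 20 * log10(29.638 / 9.745)
  = 20 * log10(3.041355)
  = 20 * 0.483067
  = 9.66 dB

9.66 dB


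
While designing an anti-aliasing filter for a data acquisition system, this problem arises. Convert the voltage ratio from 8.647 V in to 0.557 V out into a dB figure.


Voltage gain in dB:
G = 20 * log10(Vout / Vin)
  = 20 * log10(0.557 / 8.647)
  = 20 * log10(0.064415)
  = 20 * -1.19101
  = -23.82 dB

-23.82 dB


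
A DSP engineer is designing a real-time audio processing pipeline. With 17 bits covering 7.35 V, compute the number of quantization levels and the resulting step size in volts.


Step 1 — number of quantization levels:
L = 2^N = 2^17 = 131072

Step 2 — LSB step size:
delta = Vfs / L
      = 7.35 / 131072
      = 5.608e-05 V

Levels = 131072; step size = 5.608e-05 V


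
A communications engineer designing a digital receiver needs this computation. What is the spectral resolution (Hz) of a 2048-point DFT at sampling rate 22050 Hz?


DFT frequency resolution:
df = fs / N
   = 22050 / 2048
   = 10.7666 Hz

10.7666 Hz


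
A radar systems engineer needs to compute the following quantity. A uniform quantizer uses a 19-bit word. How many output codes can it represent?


Number of quantization levels = 2^N
= 2^19
= 524288

524288


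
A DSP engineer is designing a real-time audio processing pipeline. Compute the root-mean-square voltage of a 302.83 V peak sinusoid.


RMS voltage for a sinusoidal waveform:
V_rms = V_peak / sqrt(2)
      = 302.83 / 1.414214
      = 214.133 V

214.133 V


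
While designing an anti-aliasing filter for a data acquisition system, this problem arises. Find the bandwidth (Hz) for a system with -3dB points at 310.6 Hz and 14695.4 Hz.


Bandwidth is the difference of -3dB frequencies:
BW = f_high - f_low
   = 14695.4 - 310.6
   = 14384.8 Hz

14384.8 Hz


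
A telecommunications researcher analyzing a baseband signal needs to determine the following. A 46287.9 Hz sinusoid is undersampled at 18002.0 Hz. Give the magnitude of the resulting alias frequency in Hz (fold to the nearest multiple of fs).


Compute the nearest integer multiple of fs to the signal:
n = round(46287.9 / 18002.0) = 3
f_alias = |46287.9 - 3 * 18002.0|
        = |46287.9 - 54006.0|
        = 7718.1 Hz

7718.1


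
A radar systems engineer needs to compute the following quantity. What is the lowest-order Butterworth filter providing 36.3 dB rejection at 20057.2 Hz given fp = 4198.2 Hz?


Butterworth filter order formula:
n = log10(10^(A/10) - 1) / (2 * log10(f_stop/f_pass))
10^(36.3/10) - 1 = 4264.7952
f_stop/f_pass = 20057.2 / 4198.2 = 4.7776
n = 2.6722 -> ceil = 3

3


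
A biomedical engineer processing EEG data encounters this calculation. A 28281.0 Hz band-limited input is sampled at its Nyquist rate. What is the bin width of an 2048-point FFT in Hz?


Step 1 — Nyquist sampling rate:
fs = 2 * fmax = 2 * 28281.0 = 56562.0 Hz

Step 2 — DFT bin spacing:
df = fs / N = 56562.0 / 2048 = 27.6182 Hz

27.6182 Hz


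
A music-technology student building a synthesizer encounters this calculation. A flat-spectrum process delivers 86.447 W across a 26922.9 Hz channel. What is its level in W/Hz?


Power spectral density:
PSD = P / BW
    = 86.447 / 26922.9
    = 0.00321091 W/Hz

0.00321091 W/Hz


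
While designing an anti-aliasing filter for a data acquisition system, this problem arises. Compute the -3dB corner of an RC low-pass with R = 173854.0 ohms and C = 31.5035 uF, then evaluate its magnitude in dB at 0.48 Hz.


Step 1 — cutoff frequency:
fc = 1 / (2*pi*R*C)
C = 31.5035 uF = 3.15035e-05 F
fc = 1 / (2*pi*173854.0*3.15035e-05)
   = 0.0290587 Hz

Step 2 — magnitude at f = 0.48 Hz:
|H(f)| = 1 / sqrt(1 + (f/fc)^2)
f/fc = 0.48 / 0.0290587 = 16.518289
|H| = 1 / sqrt(1 + 272.853871) = 0.0604283
|H|_dB = 20*log10(0.0604283) = -24.38 dB

fc = 0.0290587 Hz; |H(0.48 Hz)| = -24.38 dB


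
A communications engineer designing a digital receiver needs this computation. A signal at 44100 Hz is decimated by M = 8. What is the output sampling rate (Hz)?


Decimation reduces the sample rate:
fs_out = fs_in / M
       = 44100 / 8
       = 5512.5 Hz

5512.5 Hz


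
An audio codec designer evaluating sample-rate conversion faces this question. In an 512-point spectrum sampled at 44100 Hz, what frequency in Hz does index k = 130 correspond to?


Frequency of DFT bin k:
f_k = k * fs / N
    = 130 * 44100 / 512
    = 5733000 / 512
    = 11197.266 Hz

11197.266 Hz


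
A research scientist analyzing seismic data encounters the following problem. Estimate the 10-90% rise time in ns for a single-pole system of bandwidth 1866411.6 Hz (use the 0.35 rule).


Rise time from bandwidth relationship:
tr = 0.35 / BW
   = 0.35 / 1866411.6
   = 1.87525624e-07 s
   = 187.5256 ns

187.5256 ns


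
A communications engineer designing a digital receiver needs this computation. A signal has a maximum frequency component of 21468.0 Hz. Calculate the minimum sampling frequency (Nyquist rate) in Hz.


The Nyquist rate is twice the maximum frequency component.
fs_min = 2 * fmax
      = 2 * 21468.0
      = 42936.0 Hz

42936.0


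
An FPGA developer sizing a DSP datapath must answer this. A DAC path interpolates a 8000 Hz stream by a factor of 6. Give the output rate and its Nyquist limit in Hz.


Step 1 — output sample rate after interpolation by L:
fs_out = L * fs_in = 6 * 8000 = 48000 Hz

Step 2 — Nyquist frequency of the output stream:
f_Nyq = fs_out / 2 = 48000 / 2 = 24000.0 Hz

fs_out = 48000 Hz; f_Nyquist = 24000.0 Hz


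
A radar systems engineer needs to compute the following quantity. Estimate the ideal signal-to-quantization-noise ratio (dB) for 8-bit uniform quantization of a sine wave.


Theoretical SNR for a full-scale sinusoid:
SNR = 6.02 * N + 1.76
    = 6.02 * 8 + 1.76
    = 48.16 + 1.76
    = 49.92 dB

49.92 dB


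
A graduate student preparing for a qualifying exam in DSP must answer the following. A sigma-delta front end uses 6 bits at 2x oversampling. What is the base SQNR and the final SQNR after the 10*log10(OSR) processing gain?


Step 1 — baseline SQNR at Nyquist:
SQNR_base = 6.02*N + 1.76
          = 6.02*6 + 1.76
          = 37.88 dB

Step 2 — oversampling processing gain:
G = 10*log10(OSR) = 10*log10(2) = 3.01 dB

Step 3 — total:
SQNR_total = 37.88 + 3.01 = 40.89 dB

Base SQNR = 37.88 dB; oversampled SQNR = 40.89 dB


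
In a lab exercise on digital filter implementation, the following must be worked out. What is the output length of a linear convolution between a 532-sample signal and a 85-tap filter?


Linear convolution output length:
L = N + M - 1
  = 532 + 85 - 1
  = 616 samples

616


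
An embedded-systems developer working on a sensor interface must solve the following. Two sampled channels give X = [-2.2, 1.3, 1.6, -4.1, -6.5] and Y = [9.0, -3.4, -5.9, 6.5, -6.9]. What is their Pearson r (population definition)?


Pearson correlation coefficient (population):
r = cov(X,Y) / (std(X) * std(Y))
Mean X = -1.98, Mean Y = -0.14
Cov(X,Y) = -3.3692
Std(X) = 3.116023, Std(Y) = 6.589871
r = -0.1641

-0.1641


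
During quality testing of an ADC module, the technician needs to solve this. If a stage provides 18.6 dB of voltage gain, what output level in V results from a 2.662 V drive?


Output voltage from dB gain:
V_out = V_in * 10^(gain_dB / 20)
      = 2.662 * 10^(18.6 / 20)
      = 2.662 * 8.51138
      = 22.6573 V

22.6573 V


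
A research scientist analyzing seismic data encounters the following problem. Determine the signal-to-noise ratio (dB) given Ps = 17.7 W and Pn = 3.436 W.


SNR in decibels:
SNR = 10 * log10(Ps / Pn)
    = 10 * log10(17.7 / 3.436)
    = 10 * log10(5.1513)
    = 10 * 0.7119
    = 7.12 dB

7.12 dB


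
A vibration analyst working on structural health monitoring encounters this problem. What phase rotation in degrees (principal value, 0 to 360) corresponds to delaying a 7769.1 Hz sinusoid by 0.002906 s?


Phase shift from frequency and time delay:
phi = 360 * f * t_delay
    = 360 * 7769.1 * 0.002906
    = 8127.72 degrees
    mod 360 = 207.72 degrees

207.72 degrees


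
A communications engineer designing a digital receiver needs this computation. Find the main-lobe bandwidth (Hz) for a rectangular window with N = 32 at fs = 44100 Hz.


Main lobe width for a rectangular window:
Width = 2 * fs / N
      = 2 * 44100 / 32
      = 88200 / 32
      = 2756.25 Hz

2756.25 Hz


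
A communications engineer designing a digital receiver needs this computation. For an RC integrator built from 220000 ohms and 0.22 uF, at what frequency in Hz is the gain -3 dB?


Cutoff frequency of a first-order RC filter:
fc = 1 / (2 * pi * R * C)
C = 0.22 uF = 2.2e-07 F
fc = 1 / (2 * pi * 220000 * 2.2e-07)
   = 1 / 0.30410616886749
   = 3.288325 Hz

3.288325 Hz
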